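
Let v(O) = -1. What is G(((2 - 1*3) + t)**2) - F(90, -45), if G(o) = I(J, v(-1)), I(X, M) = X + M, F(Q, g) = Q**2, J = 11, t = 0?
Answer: -8090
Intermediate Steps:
I(X, M) = M + X
G(o) = 10 (G(o) = -1 + 11 = 10)
G(((2 - 1*3) + t)**2) - F(90, -45) = 10 - 1*90**2 = 10 - 1*8100 = 10 - 8100 = -8090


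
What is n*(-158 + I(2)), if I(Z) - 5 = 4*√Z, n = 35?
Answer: -5355 + 140*√2 ≈ -5157.0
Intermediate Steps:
I(Z) = 5 + 4*√Z
n*(-158 + I(2)) = 35*(-158 + (5 + 4*√2)) = 35*(-153 + 4*√2) = -5355 + 140*√2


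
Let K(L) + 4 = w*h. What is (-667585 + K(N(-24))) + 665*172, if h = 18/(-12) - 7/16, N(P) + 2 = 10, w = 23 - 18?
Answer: -8851499/16 ≈ -5.5322e+5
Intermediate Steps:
w = 5
N(P) = 8 (N(P) = -2 + 10 = 8)
h = -31/16 (h = 18*(-1/12) - 7*1/16 = -3/2 - 7/16 = -31/16 ≈ -1.9375)
K(L) = -219/16 (K(L) = -4 + 5*(-31/16) = -4 - 155/16 = -219/16)
(-667585 + K(N(-24))) + 665*172 = (-667585 - 219/16) + 665*172 = -10681579/16 + 114380 = -8851499/16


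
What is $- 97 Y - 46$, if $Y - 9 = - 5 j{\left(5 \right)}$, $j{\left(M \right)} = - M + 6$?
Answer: $-434$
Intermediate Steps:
$j{\left(M \right)} = 6 - M$
$Y = 4$ ($Y = 9 - 5 \left(6 - 5\right) = 9 - 5 = 4$)
$- 97 Y - 46 = \left(-97\right) 4 - 46 = -388 - 46 = -434$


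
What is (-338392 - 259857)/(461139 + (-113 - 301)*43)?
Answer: -598249/443337 ≈ -1.3494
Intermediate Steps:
(-338392 - 259857)/(461139 + (-113 - 301)*43) = -598249/(461139 - 414*43) = -598249/(461139 - 17802) = -598249/443337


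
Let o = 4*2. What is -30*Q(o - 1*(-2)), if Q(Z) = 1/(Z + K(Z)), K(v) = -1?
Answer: -10/3 ≈ -3.3333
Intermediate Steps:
o = 8
Q(Z) = 1/(-1 + Z) (Q(Z) = 1/(Z - 1) = 1/(-1 + Z))
-30*Q(o - 1*(-2)) = -30/(-1 + (8 - 1*(-2))) = -30/(-1 + (8 + 2)) = -30/(-1 + 10) = -30/9 = -30*1/9 = -10/3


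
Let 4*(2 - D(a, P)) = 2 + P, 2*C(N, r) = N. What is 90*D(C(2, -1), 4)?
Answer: 45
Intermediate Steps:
C(N, r) = N/2
D(a, P) = 3/2 - P/4 (D(a, P) = 2 - (2 + P)/4 = 2 + (-½ - P/4) = 3/2 - P/4)
90*D(C(2, -1), 4) = 90*(3/2 - ¼*4) = 90*(3/2 - 1) = 90*(½) = 45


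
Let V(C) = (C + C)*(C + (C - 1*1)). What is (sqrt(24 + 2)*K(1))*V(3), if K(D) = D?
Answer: 30*sqrt(26) ≈ 152.97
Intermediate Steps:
V(C) = 2*C*(-1 + 2*C) (V(C) = (2*C)*(C + (C - 1)) = (2*C)*(C + (-1 + C)) = (2*C)*(-1 + 2*C) = 2*C*(-1 + 2*C))
(sqrt(24 + 2)*K(1))*V(3) = (sqrt(24 + 2)*1)*(2*3*(-1 + 2*3)) = (sqrt(26)*1)*(2*3*(-1 + 6)) = sqrt(26)*(2*3*5) = sqrt(26)*30 = 30*sqrt(26)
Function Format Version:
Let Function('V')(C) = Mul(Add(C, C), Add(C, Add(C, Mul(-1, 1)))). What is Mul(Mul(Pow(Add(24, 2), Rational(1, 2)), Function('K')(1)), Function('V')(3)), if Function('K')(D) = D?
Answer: Mul(30, Pow(26, Rational(1, 2))) ≈ 152.97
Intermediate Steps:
Function('V')(C) = Mul(2, C, Add(-1, Mul(2, C))) (Function('V')(C) = Mul(Mul(2, C), Add(C, Add(C, -1))) = Mul(Mul(2, C), Add(C, Add(-1, C))) = Mul(Mul(2, C), Add(-1, Mul(2, C))) = Mul(2, C, Add(-1, Mul(2, C))))
Mul(Mul(Pow(Add(24, 2), Rational(1, 2)), Function('K')(1)), Function('V')(3)) = Mul(Mul(Pow(Add(24, 2), Rational(1, 2)), 1), Mul(2, 3, Add(-1, Mul(2, 3)))) = Mul(Mul(Pow(26, Rational(1, 2)), 1), Mul(2, 3, Add(-1, 6))) = Mul(Pow(26, Rational(1, 2)), Mul(2, 3, 5)) = Mul(Pow(26, Rational(1, 2)), 30) = Mul(30, Pow(26, Rational(1, 2)))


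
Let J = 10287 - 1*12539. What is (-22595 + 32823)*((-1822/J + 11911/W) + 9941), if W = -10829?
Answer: 619876018314758/6096727 ≈ 1.0167e+8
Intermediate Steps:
J = -2252 (J = 10287 - 12539 = -2252)
(-22595 + 32823)*((-1822/J + 11911/W) + 9941) = (-22595 + 32823)*((-1822/(-2252) + 11911/(-10829)) + 9941) = 10228*((-1822*(-1/2252) + 11911*(-1/10829)) + 9941) = 10228*((911/1126 - 11911/10829) + 9941) = 10228*(-3546567/12193454 + 9941) = 10228*(121211579647/12193454) = 619876018314758/6096727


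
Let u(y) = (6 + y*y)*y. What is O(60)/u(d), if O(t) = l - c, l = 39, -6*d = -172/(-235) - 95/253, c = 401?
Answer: 16433401726570554000/16189644615334271 ≈ 1015.1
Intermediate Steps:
d = -21191/356730 (d = -(-172/(-235) - 95/253)/6 = -(-172*(-1/235) - 95*1/253)/6 = -(172/235 - 95/253)/6 = -⅙*21191/59455 = -21191/356730 ≈ -0.059403)
O(t) = -362 (O(t) = 39 - 1*401 = 39 - 401 = -362)
u(y) = y*(6 + y²) (u(y) = (6 + y²)*y = y*(6 + y²))
O(60)/u(d) = -362*(-356730/(21191*(6 + (-21191/356730)²))) = -362*(-356730/(21191*(6 + 449058481/127256292900))) = -362/((-21191/356730*763986815881/127256292900)) = -362/(-16189644615334271/45396137366217000) = -362*(-45396137366217000/16189644615334271) = 16433401726570554000/16189644615334271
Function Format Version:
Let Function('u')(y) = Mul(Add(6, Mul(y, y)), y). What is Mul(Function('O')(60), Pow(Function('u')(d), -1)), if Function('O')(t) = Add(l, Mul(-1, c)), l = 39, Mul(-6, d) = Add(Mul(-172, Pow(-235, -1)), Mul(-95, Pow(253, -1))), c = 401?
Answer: Rational(16433401726570554000, 16189644615334271) ≈ 1015.1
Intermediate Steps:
d = Rational(-21191, 356730) (d = Mul(Rational(-1, 6), Add(Mul(-172, Pow(-235, -1)), Mul(-95, Pow(253, -1)))) = Mul(Rational(-1, 6), Add(Mul(-172, Rational(-1, 235)), Mul(-95, Rational(1, 253)))) = Mul(Rational(-1, 6), Add(Rational(172, 235), Rational(-95, 253))) = Mul(Rational(-1, 6), Rational(21191, 59455)) = Rational(-21191, 356730) ≈ -0.059403)
Function('O')(t) = -362 (Function('O')(t) = Add(39, Mul(-1, 401)) = Add(39, -401) = -362)
Function('u')(y) = Mul(y, Add(6, Pow(y, 2))) (Function('u')(y) = Mul(Add(6, Pow(y, 2)), y) = Mul(y, Add(6, Pow(y, 2))))
Mul(Function('O')(60), Pow(Function('u')(d), -1)) = Mul(-362, Pow(Mul(Rational(-21191, 356730), Add(6, Pow(Rational(-21191, 356730), 2))), -1)) = Mul(-362, Pow(Mul(Rational(-21191, 356730), Add(6, Rational(449058481, 127256292900))), -1)) = Mul(-362, Pow(Mul(Rational(-21191, 356730), Rational(763986815881, 127256292900)), -1)) = Mul(-362, Pow(Rational(-16189644615334271, 45396137366217000), -1)) = Mul(-362, Rational(-45396137366217000, 16189644615334271)) = Rational(16433401726570554000, 16189644615334271)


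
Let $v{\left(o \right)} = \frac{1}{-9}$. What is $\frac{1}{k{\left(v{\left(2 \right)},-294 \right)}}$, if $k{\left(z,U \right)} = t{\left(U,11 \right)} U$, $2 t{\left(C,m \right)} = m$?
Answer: $- \frac{1}{1617} \approx -0.00061843$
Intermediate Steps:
$v{\left(o \right)} = - \frac{1}{9}$
$t{\left(C,m \right)} = \frac{m}{2}$
$k{\left(z,U \right)} = \frac{11 U}{2}$ ($k{\left(z,U \right)} = \frac{1}{2} \cdot 11 U = \frac{11 U}{2}$)
$\frac{1}{k{\left(v{\left(2 \right)},-294 \right)}} = \frac{1}{\frac{11}{2} \left(-294\right)} = \frac{1}{-1617} = - \frac{1}{1617}$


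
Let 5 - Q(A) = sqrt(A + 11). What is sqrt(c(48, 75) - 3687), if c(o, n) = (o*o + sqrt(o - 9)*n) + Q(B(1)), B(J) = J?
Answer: sqrt(-1378 - 2*sqrt(3) + 75*sqrt(39)) ≈ 30.217*I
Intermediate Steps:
Q(A) = 5 - sqrt(11 + A) (Q(A) = 5 - sqrt(A + 11) = 5 - sqrt(11 + A))
c(o, n) = 5 + o**2 - 2*sqrt(3) + n*sqrt(-9 + o) (c(o, n) = (o*o + sqrt(o - 9)*n) + (5 - sqrt(11 + 1)) = (o**2 + sqrt(-9 + o)*n) + (5 - sqrt(12)) = (o**2 + n*sqrt(-9 + o)) + (5 - 2*sqrt(3)) = 5 + o**2 - 2*sqrt(3) + n*sqrt(-9 + o))
sqrt(c(48, 75) - 3687) = sqrt((5 + 48**2 - 2*sqrt(3) + 75*sqrt(-9 + 48)) - 3687) = sqrt((5 + 2304 - 2*sqrt(3) + 75*sqrt(39)) - 3687) = sqrt((2309 - 2*sqrt(3) + 75*sqrt(39)) - 3687) = sqrt(-1378 - 2*sqrt(3) + 75*sqrt(39))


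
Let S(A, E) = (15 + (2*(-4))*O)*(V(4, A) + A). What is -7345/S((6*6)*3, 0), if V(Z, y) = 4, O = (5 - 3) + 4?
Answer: 7345/3696 ≈ 1.9873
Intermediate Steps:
O = 6 (O = 2 + 4 = 6)
S(A, E) = -132 - 33*A (S(A, E) = (15 + (2*(-4))*6)*(4 + A) = (15 - 8*6)*(4 + A) = (15 - 48)*(4 + A) = -33*(4 + A) = -132 - 33*A)
-7345/S((6*6)*3, 0) = -7345/(-132 - 33*6*6*3) = -7345/(-132 - 1188*3) = -7345/(-132 - 33*108) = -7345/(-132 - 3564) = -7345/(-3696) = -7345*(-1/3696) = 7345/3696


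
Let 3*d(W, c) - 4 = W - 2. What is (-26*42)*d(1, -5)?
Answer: -1092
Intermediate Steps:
d(W, c) = 2/3 + W/3 (d(W, c) = 4/3 + (W - 2)/3 = 4/3 + (-2 + W)/3 = 4/3 + (-2/3 + W/3) = 2/3 + W/3)
(-26*42)*d(1, -5) = (-26*42)*(2/3 + (1/3)*1) = -1092*(2/3 + 1/3) = -1092*1 = -1092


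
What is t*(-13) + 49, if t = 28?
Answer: -315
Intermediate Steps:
t*(-13) + 49 = 28*(-13) + 49 = -364 + 49 = -315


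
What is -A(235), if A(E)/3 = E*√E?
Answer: -705*√235 ≈ -10807.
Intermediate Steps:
A(E) = 3*E^(3/2) (A(E) = 3*(E*√E) = 3*E^(3/2))
-A(235) = -3*235^(3/2) = -3*235*√235 = -705*√235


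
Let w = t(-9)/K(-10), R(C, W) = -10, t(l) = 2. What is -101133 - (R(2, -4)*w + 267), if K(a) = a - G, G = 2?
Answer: -304205/3 ≈ -1.0140e+5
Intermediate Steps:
K(a) = -2 + a (K(a) = a - 1*2 = a - 2 = -2 + a)
w = -⅙ (w = 2/(-2 - 10) = 2/(-12) = 2*(-1/12) = -⅙ ≈ -0.16667)
-101133 - (R(2, -4)*w + 267) = -101133 - (-10*(-⅙) + 267) = -101133 - (5/3 + 267) = -101133 - 1*806/3 = -101133 - 806/3 = -304205/3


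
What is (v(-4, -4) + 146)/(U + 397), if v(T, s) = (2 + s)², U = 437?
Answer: 25/139 ≈ 0.17986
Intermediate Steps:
(v(-4, -4) + 146)/(U + 397) = ((2 - 4)² + 146)/(437 + 397) = ((-2)² + 146)/834 = (4 + 146)*(1/834) = 150*(1/834) = 25/139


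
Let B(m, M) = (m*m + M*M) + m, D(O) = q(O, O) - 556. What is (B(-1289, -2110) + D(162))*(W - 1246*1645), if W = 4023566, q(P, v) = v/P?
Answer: 12064012173192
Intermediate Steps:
D(O) = -555 (D(O) = O/O - 556 = 1 - 556 = -555)
B(m, M) = m + M**2 + m**2 (B(m, M) = (m**2 + M**2) + m = (M**2 + m**2) + m = m + M**2 + m**2)
(B(-1289, -2110) + D(162))*(W - 1246*1645) = ((-1289 + (-2110)**2 + (-1289)**2) - 555)*(4023566 - 1246*1645) = ((-1289 + 4452100 + 1661521) - 555)*(4023566 - 2049670) = (6112332 - 555)*1973896 = 6111777*1973896 = 12064012173192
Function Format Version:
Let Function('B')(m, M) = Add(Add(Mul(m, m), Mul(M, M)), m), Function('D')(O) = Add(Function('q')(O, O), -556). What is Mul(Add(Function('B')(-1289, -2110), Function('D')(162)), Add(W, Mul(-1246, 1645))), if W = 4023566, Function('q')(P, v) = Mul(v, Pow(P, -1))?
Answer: 12064012173192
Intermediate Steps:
Function('D')(O) = -555 (Function('D')(O) = Add(Mul(O, Pow(O, -1)), -556) = Add(1, -556) = -555)
Function('B')(m, M) = Add(m, Pow(M, 2), Pow(m, 2)) (Function('B')(m, M) = Add(Add(Pow(m, 2), Pow(M, 2)), m) = Add(Add(Pow(M, 2), Pow(m, 2)), m) = Add(m, Pow(M, 2), Pow(m, 2)))
Mul(Add(Function('B')(-1289, -2110), Function('D')(162)), Add(W, Mul(-1246, 1645))) = Mul(Add(Add(-1289, Pow(-2110, 2), Pow(-1289, 2)), -555), Add(4023566, Mul(-1246, 1645))) = Mul(Add(Add(-1289, 4452100, 1661521), -555), Add(4023566, -2049670)) = Mul(Add(6112332, -555), 1973896) = Mul(6111777, 1973896) = 12064012173192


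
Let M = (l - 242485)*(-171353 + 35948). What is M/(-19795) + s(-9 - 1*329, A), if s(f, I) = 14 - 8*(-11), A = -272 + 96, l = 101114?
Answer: -3828064233/3959 ≈ -9.6693e+5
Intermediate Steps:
A = -176
s(f, I) = 102 (s(f, I) = 14 + 88 = 102)
M = 19142340255 (M = (101114 - 242485)*(-171353 + 35948) = -141371*(-135405) = 19142340255)
M/(-19795) + s(-9 - 1*329, A) = 19142340255/(-19795) + 102 = 19142340255*(-1/19795) + 102 = -3828468051/3959 + 102 = -3828064233/3959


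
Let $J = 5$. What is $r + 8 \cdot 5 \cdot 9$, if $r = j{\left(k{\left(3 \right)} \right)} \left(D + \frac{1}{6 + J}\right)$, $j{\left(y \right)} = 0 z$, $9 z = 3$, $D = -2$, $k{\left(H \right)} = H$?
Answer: $360$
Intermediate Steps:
$z = \frac{1}{3}$ ($z = \frac{1}{9} \cdot 3 = \frac{1}{3} \approx 0.33333$)
$j{\left(y \right)} = 0$ ($j{\left(y \right)} = 0 \cdot \frac{1}{3} = 0$)
$r = 0$ ($r = 0 \left(-2 + \frac{1}{6 + 5}\right) = 0 \left(-2 + \frac{1}{11}\right) = 0 \left(- \frac{21}{11}\right) = 0$)
$r + 8 \cdot 5 \cdot 9 = 0 + 8 \cdot 5 \cdot 9 = 0 + 40 \cdot 9 = 0 + 360 = 360$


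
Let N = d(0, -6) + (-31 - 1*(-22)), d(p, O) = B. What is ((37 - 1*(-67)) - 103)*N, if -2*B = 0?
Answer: -9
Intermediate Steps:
B = 0 (B = -1/2*0 = 0)
d(p, O) = 0
N = -9 (N = 0 + (-31 - 1*(-22)) = 0 + (-31 + 22) = 0 - 9 = -9)
((37 - 1*(-67)) - 103)*N = ((37 - 1*(-67)) - 103)*(-9) = ((37 + 67) - 103)*(-9) = (104 - 103)*(-9) = 1*(-9) = -9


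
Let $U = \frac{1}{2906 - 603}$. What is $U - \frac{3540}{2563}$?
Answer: $- \frac{8150057}{5902589} \approx -1.3808$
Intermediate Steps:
$U = \frac{1}{2303} \approx 0.00043422$
$U - \frac{3540}{2563} = \frac{1}{2303} - \frac{3540}{2563} = - \frac{8150057}{5902589}$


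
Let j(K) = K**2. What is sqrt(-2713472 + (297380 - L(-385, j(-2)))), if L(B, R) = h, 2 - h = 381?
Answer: I*sqrt(2415713) ≈ 1554.3*I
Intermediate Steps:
h = -379 (h = 2 - 1*381 = 2 - 381 = -379)
L(B, R) = -379
sqrt(-2713472 + (297380 - L(-385, j(-2)))) = sqrt(-2713472 + (297380 - 1*(-379))) = sqrt(-2713472 + (297380 + 379)) = sqrt(-2713472 + 297759) = sqrt(-2415713) = I*sqrt(2415713)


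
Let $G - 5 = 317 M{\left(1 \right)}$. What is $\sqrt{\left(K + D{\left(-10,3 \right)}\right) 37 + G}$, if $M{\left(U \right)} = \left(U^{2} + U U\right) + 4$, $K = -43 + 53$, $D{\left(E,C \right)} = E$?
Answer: $\sqrt{1907} \approx 43.669$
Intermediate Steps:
$K = 10$
$M{\left(U \right)} = 4 + 2 U^{2}$ ($M{\left(U \right)} = \left(U^{2} + U^{2}\right) + 4 = 2 U^{2} + 4 = 4 + 2 U^{2}$)
$G = 1907$ ($G = 5 + 317 \left(4 + 2 \cdot 1^{2}\right) = 5 + 317 \left(4 + 2 \cdot 1\right) = 5 + 317 \left(4 + 2\right) = 5 + 317 \cdot 6 = 5 + 1902 = 1907$)
$\sqrt{\left(K + D{\left(-10,3 \right)}\right) 37 + G} = \sqrt{\left(10 - 10\right) 37 + 1907} = \sqrt{0 \cdot 37 + 1907} = \sqrt{0 + 1907} = \sqrt{1907}$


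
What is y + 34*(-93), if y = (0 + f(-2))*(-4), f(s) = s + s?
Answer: -3146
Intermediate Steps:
f(s) = 2*s
y = 16 (y = (0 + 2*(-2))*(-4) = (0 - 4)*(-4) = -4*(-4) = 16)
y + 34*(-93) = 16 + 34*(-93) = 16 - 3162 = -3146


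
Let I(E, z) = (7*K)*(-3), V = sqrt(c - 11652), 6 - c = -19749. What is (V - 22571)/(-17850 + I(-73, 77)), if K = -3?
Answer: 22571/17787 - sqrt(8103)/17787 ≈ 1.2639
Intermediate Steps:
c = 19755 (c = 6 - 1*(-19749) = 6 + 19749 = 19755)
V = sqrt(8103) (V = sqrt(19755 - 11652) = sqrt(8103) ≈ 90.017)
I(E, z) = 63 (I(E, z) = (7*(-3))*(-3) = -21*(-3) = 63)
(V - 22571)/(-17850 + I(-73, 77)) = (sqrt(8103) - 22571)/(-17850 + 63) = (-22571 + sqrt(8103))/(-17787) = (-22571 + sqrt(8103))*(-1/17787) = 22571/17787 - sqrt(8103)/17787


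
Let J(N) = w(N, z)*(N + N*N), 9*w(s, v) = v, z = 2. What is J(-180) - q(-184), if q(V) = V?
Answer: 7344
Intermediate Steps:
w(s, v) = v/9
J(N) = 2*N/9 + 2*N²/9 (J(N) = ((⅑)*2)*(N + N*N) = 2*(N + N²)/9 = 2*N/9 + 2*N²/9)
J(-180) - q(-184) = (2/9)*(-180)*(1 - 180) - 1*(-184) = (2/9)*(-180)*(-179) + 184 = 7160 + 184 = 7344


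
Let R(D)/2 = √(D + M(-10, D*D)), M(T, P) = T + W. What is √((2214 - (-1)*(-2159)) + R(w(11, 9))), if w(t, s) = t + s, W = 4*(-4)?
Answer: √(55 + 2*I*√6) ≈ 7.4235 + 0.32996*I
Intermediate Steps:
W = -16
w(t, s) = s + t
M(T, P) = -16 + T (M(T, P) = T - 16 = -16 + T)
R(D) = 2*√(-26 + D) (R(D) = 2*√(D + (-16 - 10)) = 2*√(D - 26) = 2*√(-26 + D))
√((2214 - (-1)*(-2159)) + R(w(11, 9))) = √((2214 - (-1)*(-2159)) + 2*√(-26 + (9 + 11))) = √((2214 - 1*2159) + 2*√(-26 + 20)) = √((2214 - 2159) + 2*√(-6)) = √(55 + 2*(I*√6)) = √(55 + 2*I*√6)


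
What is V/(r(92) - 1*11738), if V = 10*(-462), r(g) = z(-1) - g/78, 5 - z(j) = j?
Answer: 90090/228797 ≈ 0.39375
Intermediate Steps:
z(j) = 5 - j
r(g) = 6 - g/78 (r(g) = (5 - 1*(-1)) - g/78 = (5 + 1) - g/78 = 6 - g/78)
V = -4620
V/(r(92) - 1*11738) = -4620/((6 - 1/78*92) - 1*11738) = -4620/((6 - 46/39) - 11738) = -4620/(188/39 - 11738) = -4620/(-457594/39) = -4620*(-39/457594) = 90090/228797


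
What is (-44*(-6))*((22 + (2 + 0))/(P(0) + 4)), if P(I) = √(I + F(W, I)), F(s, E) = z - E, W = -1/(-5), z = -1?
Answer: 25344/17 - 6336*I/17 ≈ 1490.8 - 372.71*I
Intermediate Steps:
W = ⅕ (W = -1*(-⅕) = ⅕ ≈ 0.20000)
F(s, E) = -1 - E
P(I) = I (P(I) = √(I + (-1 - I)) = √(-1) = I)
(-44*(-6))*((22 + (2 + 0))/(P(0) + 4)) = (-44*(-6))*((22 + (2 + 0))/(I + 4)) = 264*((22 + 2)/(4 + I)) = 264*(24*((4 - I)/17)) = 264*(24*(4 - I)/17) = 6336*(4 - I)/17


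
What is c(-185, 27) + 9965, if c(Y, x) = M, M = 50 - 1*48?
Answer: 9967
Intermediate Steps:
M = 2 (M = 50 - 48 = 2)
c(Y, x) = 2
c(-185, 27) + 9965 = 2 + 9965 = 9967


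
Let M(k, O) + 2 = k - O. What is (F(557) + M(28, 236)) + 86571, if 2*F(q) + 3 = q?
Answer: 86638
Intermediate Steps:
F(q) = -3/2 + q/2
M(k, O) = -2 + k - O (M(k, O) = -2 + (k - O) = -2 + k - O)
(F(557) + M(28, 236)) + 86571 = ((-3/2 + (½)*557) + (-2 + 28 - 1*236)) + 86571 = ((-3/2 + 557/2) + (-2 + 28 - 236)) + 86571 = (277 - 210) + 86571 = 67 + 86571 = 86638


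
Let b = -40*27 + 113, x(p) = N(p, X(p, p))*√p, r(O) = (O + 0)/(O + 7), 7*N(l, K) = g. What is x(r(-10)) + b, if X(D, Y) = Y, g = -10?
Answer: -967 - 10*√30/21 ≈ -969.61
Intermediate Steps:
N(l, K) = -10/7 (N(l, K) = (⅐)*(-10) = -10/7)
r(O) = O/(7 + O)
x(p) = -10*√p/7
b = -967 (b = -1080 + 113 = -967)
x(r(-10)) + b = -10*√10*√(-1/(7 - 10))/7 - 967 = -10*√10*√(-1/(-3))/7 - 967 = -10*√30/3/7 - 967 = -10*√30/21 - 967 = -967 - 10*√30/21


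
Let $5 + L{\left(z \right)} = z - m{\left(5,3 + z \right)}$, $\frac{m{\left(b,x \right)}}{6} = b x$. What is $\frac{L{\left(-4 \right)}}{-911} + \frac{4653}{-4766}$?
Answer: $- \frac{4338969}{4341826} \approx -0.99934$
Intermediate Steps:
$m{\left(b,x \right)} = 6 b x$
$L{\left(z \right)} = -95 - 29 z$ ($L{\left(z \right)} = -5 + \left(z - 6 \cdot 5 \left(3 + z\right)\right) = -5 - \left(90 + 29 z\right) = -95 - 29 z$)
$\frac{L{\left(-4 \right)}}{-911} + \frac{4653}{-4766} = \frac{-95 - -116}{-911} + \frac{4653}{-4766} = \left(-95 + 116\right) \left(- \frac{1}{911}\right) + 4653 \left(- \frac{1}{4766}\right) = 21 \left(- \frac{1}{911}\right) - \frac{4653}{4766} = - \frac{21}{911} - \frac{4653}{4766} = - \frac{4338969}{4341826}$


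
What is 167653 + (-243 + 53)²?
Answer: 203753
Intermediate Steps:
167653 + (-243 + 53)² = 167653 + (-190)² = 167653 + 36100 = 203753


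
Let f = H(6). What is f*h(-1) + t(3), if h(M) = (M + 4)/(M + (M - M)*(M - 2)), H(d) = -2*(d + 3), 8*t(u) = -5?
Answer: 427/8 ≈ 53.375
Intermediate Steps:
t(u) = -5/8 (t(u) = (1/8)*(-5) = -5/8)
H(d) = -6 - 2*d (H(d) = -2*(3 + d) = -6 - 2*d)
f = -18 (f = -6 - 2*6 = -6 - 12 = -18)
h(M) = (4 + M)/M (h(M) = (4 + M)/(M + 0*(-2 + M)) = (4 + M)/(M + 0) = (4 + M)/M)
f*h(-1) + t(3) = -18*(4 - 1)/(-1) - 5/8 = -(-18)*3 - 5/8 = -18*(-3) - 5/8 = 54 - 5/8 = 427/8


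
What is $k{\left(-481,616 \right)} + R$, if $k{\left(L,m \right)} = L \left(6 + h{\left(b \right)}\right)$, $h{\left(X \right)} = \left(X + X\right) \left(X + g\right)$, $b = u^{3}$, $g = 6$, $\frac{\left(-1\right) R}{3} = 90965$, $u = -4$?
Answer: $-3846725$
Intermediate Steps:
$R = -272895$ ($R = \left(-3\right) 90965 = -272895$)
$b = -64$ ($b = \left(-4\right)^{3} = -64$)
$h{\left(X \right)} = 2 X \left(6 + X\right)$ ($h{\left(X \right)} = \left(X + X\right) \left(X + 6\right) = 2 X \left(6 + X\right)$)
$k{\left(L,m \right)} = 7430 L$ ($k{\left(L,m \right)} = L \left(6 + 2 \left(-64\right) \left(6 - 64\right)\right) = L \left(6 + 2 \left(-64\right) \left(-58\right)\right) = L \left(6 + 7424\right) = L 7430 = 7430 L$)
$k{\left(-481,616 \right)} + R = 7430 \left(-481\right) - 272895 = -3573830 - 272895 = -3846725$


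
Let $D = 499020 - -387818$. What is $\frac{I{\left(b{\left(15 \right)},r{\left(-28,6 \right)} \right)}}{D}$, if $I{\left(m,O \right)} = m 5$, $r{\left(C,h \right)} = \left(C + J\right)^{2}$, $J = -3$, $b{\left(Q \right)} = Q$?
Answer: $\frac{75}{886838} \approx 8.457 \cdot 10^{-5}$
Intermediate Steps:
$r{\left(C,h \right)} = \left(-3 + C\right)^{2}$ ($r{\left(C,h \right)} = \left(C - 3\right)^{2} = \left(-3 + C\right)^{2}$)
$I{\left(m,O \right)} = 5 m$
$D = 886838$ ($D = 499020 + 387818 = 886838$)
$\frac{I{\left(b{\left(15 \right)},r{\left(-28,6 \right)} \right)}}{D} = \frac{5 \cdot 15}{886838} = 75 \cdot \frac{1}{886838} = \frac{75}{886838}$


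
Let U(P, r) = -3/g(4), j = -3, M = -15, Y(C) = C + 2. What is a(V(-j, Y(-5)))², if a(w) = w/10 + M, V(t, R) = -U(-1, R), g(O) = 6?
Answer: 89401/400 ≈ 223.50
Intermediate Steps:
Y(C) = 2 + C
U(P, r) = -½ (U(P, r) = -3/6 = -3*⅙ = -½)
V(t, R) = ½ (V(t, R) = -1*(-½) = ½)
a(w) = -15 + w/10 (a(w) = w/10 - 15 = -15 + w/10)
a(V(-j, Y(-5)))² = (-15 + (⅒)*(½))² = (-15 + 1/20)² = (-299/20)² = 89401/400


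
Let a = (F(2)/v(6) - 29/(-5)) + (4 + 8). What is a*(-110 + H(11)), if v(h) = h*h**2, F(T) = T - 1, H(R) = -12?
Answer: -1172969/540 ≈ -2172.2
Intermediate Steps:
F(T) = -1 + T
v(h) = h**3
a = 19229/1080 (a = ((-1 + 2)/(6**3) - 29/(-5)) + (4 + 8) = (1/216 - 29*(-1/5)) + 12 = (1*(1/216) + 29/5) + 12 = (1/216 + 29/5) + 12 = 6269/1080 + 12 = 19229/1080 ≈ 17.805)
a*(-110 + H(11)) = 19229*(-110 - 12)/1080 = (19229/1080)*(-122) = -1172969/540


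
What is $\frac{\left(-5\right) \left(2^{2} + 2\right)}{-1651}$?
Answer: $\frac{30}{1651} \approx 0.018171$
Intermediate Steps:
$\frac{\left(-5\right) \left(2^{2} + 2\right)}{-1651} = - 5 \left(4 + 2\right) \left(- \frac{1}{1651}\right) = \left(-5\right) 6 \left(- \frac{1}{1651}\right) = \left(-30\right) \left(- \frac{1}{1651}\right) = \frac{30}{1651}$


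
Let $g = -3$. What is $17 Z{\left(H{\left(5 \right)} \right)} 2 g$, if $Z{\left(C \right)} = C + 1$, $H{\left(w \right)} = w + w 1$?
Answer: $-1122$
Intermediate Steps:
$H{\left(w \right)} = 2 w$ ($H{\left(w \right)} = w + w = 2 w$)
$Z{\left(C \right)} = 1 + C$
$17 Z{\left(H{\left(5 \right)} \right)} 2 g = 17 \left(1 + 2 \cdot 5\right) 2 \left(-3\right) = 17 \left(1 + 10\right) \left(-6\right) = 17 \cdot 11 \left(-6\right) = 187 \left(-6\right) = -1122$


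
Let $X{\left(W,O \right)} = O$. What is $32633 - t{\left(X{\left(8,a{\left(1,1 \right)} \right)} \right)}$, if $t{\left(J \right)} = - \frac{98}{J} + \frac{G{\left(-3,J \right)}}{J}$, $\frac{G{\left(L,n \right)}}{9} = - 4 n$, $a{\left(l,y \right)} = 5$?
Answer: $\frac{163443}{5} \approx 32689.0$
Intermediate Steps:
$G{\left(L,n \right)} = - 36 n$ ($G{\left(L,n \right)} = 9 \left(- 4 n\right) = - 36 n$)
$t{\left(J \right)} = -36 - \frac{98}{J}$ ($t{\left(J \right)} = - \frac{98}{J} + \frac{\left(-36\right) J}{J} = - \frac{98}{J} - 36 = -36 - \frac{98}{J}$)
$32633 - t{\left(X{\left(8,a{\left(1,1 \right)} \right)} \right)} = 32633 - \left(-36 - \frac{98}{5}\right) = 32633 - - \frac{278}{5} = 32633 + \frac{278}{5} = \frac{163443}{5}$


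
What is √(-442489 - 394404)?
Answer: I*√836893 ≈ 914.82*I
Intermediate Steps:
√(-442489 - 394404) = √(-836893) = I*√836893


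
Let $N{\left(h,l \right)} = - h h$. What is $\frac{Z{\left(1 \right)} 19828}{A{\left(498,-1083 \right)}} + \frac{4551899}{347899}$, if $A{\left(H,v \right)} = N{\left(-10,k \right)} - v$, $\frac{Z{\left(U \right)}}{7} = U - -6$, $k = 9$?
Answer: $\frac{342483443945}{341984717} \approx 1001.5$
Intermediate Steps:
$Z{\left(U \right)} = 42 + 7 U$ ($Z{\left(U \right)} = 7 \left(U - -6\right) = 7 \left(U + 6\right) = 7 \left(6 + U\right) = 42 + 7 U$)
$N{\left(h,l \right)} = - h^{2}$
$A{\left(H,v \right)} = -100 - v$ ($A{\left(H,v \right)} = - \left(-10\right)^{2} - v = \left(-1\right) 100 - v = -100 - v$)
$\frac{Z{\left(1 \right)} 19828}{A{\left(498,-1083 \right)}} + \frac{4551899}{347899} = \frac{\left(42 + 7 \cdot 1\right) 19828}{-100 - -1083} + \frac{4551899}{347899} = \frac{\left(42 + 7\right) 19828}{-100 + 1083} + 4551899 \cdot \frac{1}{347899} = \frac{49 \cdot 19828}{983} + \frac{4551899}{347899} = 971572 \cdot \frac{1}{983} + \frac{4551899}{347899} = \frac{971572}{983} + \frac{4551899}{347899} = \frac{342483443945}{341984717}$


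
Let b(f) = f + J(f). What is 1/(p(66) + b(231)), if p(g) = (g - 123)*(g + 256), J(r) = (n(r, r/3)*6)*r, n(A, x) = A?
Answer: 1/302043 ≈ 3.3108e-6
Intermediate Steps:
J(r) = 6*r² (J(r) = (r*6)*r = (6*r)*r = 6*r²)
b(f) = f + 6*f²
p(g) = (-123 + g)*(256 + g)
1/(p(66) + b(231)) = 1/((-31488 + 66² + 133*66) + 231*(1 + 6*231)) = 1/((-31488 + 4356 + 8778) + 231*(1 + 1386)) = 1/(-18354 + 231*1387) = 1/(-18354 + 320397) = 1/302043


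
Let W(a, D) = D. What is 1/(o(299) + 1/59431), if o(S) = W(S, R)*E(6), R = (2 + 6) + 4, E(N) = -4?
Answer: -59431/2852687 ≈ -0.020833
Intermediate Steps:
R = 12 (R = 8 + 4 = 12)
o(S) = -48 (o(S) = 12*(-4) = -48)
1/(o(299) + 1/59431) = 1/(-48 + 1/59431) = 1/(-2852687/59431) = -59431/2852687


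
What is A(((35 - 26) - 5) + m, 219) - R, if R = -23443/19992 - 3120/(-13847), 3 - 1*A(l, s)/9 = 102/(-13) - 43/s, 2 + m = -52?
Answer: 221493591295/2207654904 ≈ 100.33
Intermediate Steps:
m = -54 (m = -2 - 52 = -54)
A(l, s) = 1269/13 + 387/s (A(l, s) = 27 - 9*(102/(-13) - 43/s) = 27 - 9*(102*(-1/13) - 43/s) = 27 - 9*(-102/13 - 43/s) = 27 + (918/13 + 387/s) = 1269/13 + 387/s)
R = -2203699/2326296 (R = -23443*1/19992 - 3120*(-1/13847) = -197/168 + 3120/13847 = -2203699/2326296 ≈ -0.94730)
A(((35 - 26) - 5) + m, 219) - R = (1269/13 + 387/219) - 1*(-2203699/2326296) = (1269/13 + 387*(1/219)) + 2203699/2326296 = (1269/13 + 129/73) + 2203699/2326296 = 94314/949 + 2203699/2326296 = 221493591295/2207654904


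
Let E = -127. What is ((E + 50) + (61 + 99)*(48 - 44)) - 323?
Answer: 240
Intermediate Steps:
((E + 50) + (61 + 99)*(48 - 44)) - 323 = ((-127 + 50) + (61 + 99)*(48 - 44)) - 323 = (-77 + 160*4) - 323 = (-77 + 640) - 323 = 563 - 323 = 240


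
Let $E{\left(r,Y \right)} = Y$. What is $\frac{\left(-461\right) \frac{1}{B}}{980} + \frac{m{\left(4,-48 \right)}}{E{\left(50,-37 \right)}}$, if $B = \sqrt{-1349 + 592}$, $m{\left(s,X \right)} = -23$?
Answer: $\frac{23}{37} + \frac{461 i \sqrt{757}}{741860} \approx 0.62162 + 0.017097 i$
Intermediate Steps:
$B = i \sqrt{757}$ ($B = \sqrt{-757} = i \sqrt{757} \approx 27.514 i$)
$\frac{\left(-461\right) \frac{1}{B}}{980} + \frac{m{\left(4,-48 \right)}}{E{\left(50,-37 \right)}} = \frac{\left(-461\right) \frac{1}{i \sqrt{757}}}{980} - \frac{23}{-37} = - 461 \left(- \frac{i \sqrt{757}}{757}\right) \frac{1}{980} - - \frac{23}{37} = \frac{461 i \sqrt{757}}{757} \cdot \frac{1}{980} + \frac{23}{37} = \frac{461 i \sqrt{757}}{741860} + \frac{23}{37} = \frac{23}{37} + \frac{461 i \sqrt{757}}{741860}$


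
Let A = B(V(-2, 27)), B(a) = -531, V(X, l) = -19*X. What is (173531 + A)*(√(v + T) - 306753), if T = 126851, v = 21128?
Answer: -53068269000 + 173000*√147979 ≈ -5.3002e+10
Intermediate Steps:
A = -531
(173531 + A)*(√(v + T) - 306753) = (173531 - 531)*(√(21128 + 126851) - 306753) = 173000*(√147979 - 306753) = 173000*(-306753 + √147979) = -53068269000 + 173000*√147979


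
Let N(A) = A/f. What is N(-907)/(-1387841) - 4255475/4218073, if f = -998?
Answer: -5894114659908261/5842306621092214 ≈ -1.0089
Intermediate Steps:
N(A) = -A/998 (N(A) = A/(-998) = A*(-1/998) = -A/998)
N(-907)/(-1387841) - 4255475/4218073 = -1/998*(-907)/(-1387841) - 4255475/4218073 = (907/998)*(-1/1387841) - 4255475*1/4218073 = -907/1385065318 - 4255475/4218073 = -5894114659908261/5842306621092214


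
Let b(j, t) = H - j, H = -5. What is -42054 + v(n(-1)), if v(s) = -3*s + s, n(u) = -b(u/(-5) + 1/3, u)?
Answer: -630976/15 ≈ -42065.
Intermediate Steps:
b(j, t) = -5 - j
n(u) = 16/3 - u/5 (n(u) = -(-5 - (u/(-5) + 1/3)) = -(-5 - (u*(-⅕) + 1*(⅓))) = -(-5 - (-u/5 + ⅓)) = -(-5 - (⅓ - u/5)) = -(-5 + (-⅓ + u/5)) = -(-16/3 + u/5) = 16/3 - u/5)
v(s) = -2*s
-42054 + v(n(-1)) = -42054 - 2*(16/3 - ⅕*(-1)) = -42054 - 2*(16/3 + ⅕) = -42054 - 2*83/15 = -42054 - 166/15 = -630976/15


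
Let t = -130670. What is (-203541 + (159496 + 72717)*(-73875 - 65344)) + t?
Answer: -32328795858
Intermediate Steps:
(-203541 + (159496 + 72717)*(-73875 - 65344)) + t = (-203541 + (159496 + 72717)*(-73875 - 65344)) - 130670 = (-203541 + 232213*(-139219)) - 130670 = (-203541 - 32328461647) - 130670 = -32328665188 - 130670 = -32328795858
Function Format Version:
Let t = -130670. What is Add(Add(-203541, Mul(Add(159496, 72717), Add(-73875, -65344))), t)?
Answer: -32328795858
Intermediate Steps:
Add(Add(-203541, Mul(Add(159496, 72717), Add(-73875, -65344))), t) = Add(Add(-203541, Mul(Add(159496, 72717), Add(-73875, -65344))), -130670) = Add(Add(-203541, Mul(232213, -139219)), -130670) = Add(Add(-203541, -32328461647), -130670) = Add(-32328665188, -130670) = -32328795858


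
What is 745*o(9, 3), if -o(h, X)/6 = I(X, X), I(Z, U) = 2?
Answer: -8940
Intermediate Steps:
o(h, X) = -12 (o(h, X) = -6*2 = -12)
745*o(9, 3) = 745*(-12) = -8940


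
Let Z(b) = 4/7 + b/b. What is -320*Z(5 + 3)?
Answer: -3520/7 ≈ -502.86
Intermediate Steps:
Z(b) = 11/7 (Z(b) = 4*(⅐) + 1 = 4/7 + 1 = 11/7)
-320*Z(5 + 3) = -320*11/7 = -3520/7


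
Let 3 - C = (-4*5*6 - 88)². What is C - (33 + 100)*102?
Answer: -56827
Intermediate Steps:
C = -43261 (C = 3 - (-4*5*6 - 88)² = 3 - (-20*6 - 88)² = 3 - (-120 - 88)² = 3 - 1*(-208)² = 3 - 1*43264 = 3 - 43264 = -43261)
C - (33 + 100)*102 = -43261 - (33 + 100)*102 = -43261 - 133*102 = -43261 - 1*13566 = -43261 - 13566 = -56827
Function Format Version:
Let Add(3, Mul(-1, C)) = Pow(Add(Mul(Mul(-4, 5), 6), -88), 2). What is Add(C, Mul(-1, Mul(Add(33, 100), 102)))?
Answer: -56827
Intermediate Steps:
C = -43261 (C = Add(3, Mul(-1, Pow(Add(Mul(Mul(-4, 5), 6), -88), 2))) = Add(3, Mul(-1, Pow(Add(Mul(-20, 6), -88), 2))) = Add(3, Mul(-1, Pow(Add(-120, -88), 2))) = Add(3, Mul(-1, Pow(-208, 2))) = Add(3, Mul(-1, 43264)) = Add(3, -43264) = -43261)
Add(C, Mul(-1, Mul(Add(33, 100), 102))) = Add(-43261, Mul(-1, Mul(Add(33, 100), 102))) = Add(-43261, Mul(-1, Mul(133, 102))) = Add(-43261, Mul(-1, 13566)) = Add(-43261, -13566) = -56827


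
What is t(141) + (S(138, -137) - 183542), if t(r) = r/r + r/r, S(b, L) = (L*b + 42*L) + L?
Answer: -208337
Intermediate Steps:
S(b, L) = 43*L + L*b (S(b, L) = (42*L + L*b) + L = 43*L + L*b)
t(r) = 2 (t(r) = 1 + 1 = 2)
t(141) + (S(138, -137) - 183542) = 2 + (-137*(43 + 138) - 183542) = 2 + (-137*181 - 183542) = 2 + (-24797 - 183542) = 2 - 208339 = -208337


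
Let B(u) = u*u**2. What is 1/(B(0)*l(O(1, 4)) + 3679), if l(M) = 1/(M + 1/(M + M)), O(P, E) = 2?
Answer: 1/3679 ≈ 0.00027181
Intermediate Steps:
l(M) = 1/(M + 1/(2*M))
B(u) = u**3
1/(B(0)*l(O(1, 4)) + 3679) = 1/(0**3*(2*2/(1 + 2*2**2)) + 3679) = 1/(0*(2*2/(1 + 2*4)) + 3679) = 1/(0*(2*2/(1 + 8)) + 3679) = 1/(0*(2*2/9) + 3679) = 1/(0*(2*2*(1/9)) + 3679) = 1/(0*(4/9) + 3679) = 1/(0 + 3679) = 1/3679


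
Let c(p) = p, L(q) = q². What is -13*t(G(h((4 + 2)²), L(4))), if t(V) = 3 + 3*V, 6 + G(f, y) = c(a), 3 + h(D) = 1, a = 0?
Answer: 195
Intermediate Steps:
h(D) = -2 (h(D) = -3 + 1 = -2)
G(f, y) = -6 (G(f, y) = -6 + 0 = -6)
-13*t(G(h((4 + 2)²), L(4))) = -13*(3 + 3*(-6)) = -13*(3 - 18) = -13*(-15) = 195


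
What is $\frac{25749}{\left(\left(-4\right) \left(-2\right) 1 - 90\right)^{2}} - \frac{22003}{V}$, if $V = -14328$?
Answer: $\frac{129219961}{24085368} \approx 5.3651$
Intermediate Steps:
$\frac{25749}{\left(\left(-4\right) \left(-2\right) 1 - 90\right)^{2}} - \frac{22003}{V} = \frac{25749}{\left(\left(-4\right) \left(-2\right) 1 - 90\right)^{2}} - \frac{22003}{-14328} = \frac{25749}{\left(8 \cdot 1 - 90\right)^{2}} - - \frac{22003}{14328} = \frac{25749}{\left(8 - 90\right)^{2}} + \frac{22003}{14328} = \frac{25749}{\left(-82\right)^{2}} + \frac{22003}{14328} = \frac{25749}{6724} + \frac{22003}{14328} = \frac{129219961}{24085368}$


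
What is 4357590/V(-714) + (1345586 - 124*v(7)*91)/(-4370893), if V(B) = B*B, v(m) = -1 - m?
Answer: 3052427493817/371377294638 ≈ 8.2192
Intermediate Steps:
V(B) = B**2
4357590/V(-714) + (1345586 - 124*v(7)*91)/(-4370893) = 4357590/((-714)**2) + (1345586 - 124*(-1 - 1*7)*91)/(-4370893) = 4357590/509796 + (1345586 - 124*(-1 - 7)*91)*(-1/4370893) = 4357590*(1/509796) + (1345586 - 124*(-8)*91)*(-1/4370893) = 726265/84966 + (1345586 - (-992)*91)*(-1/4370893) = 726265/84966 + (1345586 - 1*(-90272))*(-1/4370893) = 726265/84966 + (1345586 + 90272)*(-1/4370893) = 726265/84966 + 1435858*(-1/4370893) = 726265/84966 - 1435858/4370893 = 3052427493817/371377294638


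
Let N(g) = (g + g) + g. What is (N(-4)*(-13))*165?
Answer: 25740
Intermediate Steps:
N(g) = 3*g (N(g) = 2*g + g = 3*g)
(N(-4)*(-13))*165 = ((3*(-4))*(-13))*165 = -12*(-13)*165 = 156*165 = 25740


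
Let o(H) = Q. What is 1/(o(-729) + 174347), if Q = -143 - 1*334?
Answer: 1/173870 ≈ 5.7514e-6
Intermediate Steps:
Q = -477 (Q = -143 - 334 = -477)
o(H) = -477
1/(o(-729) + 174347) = 1/(-477 + 174347) = 1/173870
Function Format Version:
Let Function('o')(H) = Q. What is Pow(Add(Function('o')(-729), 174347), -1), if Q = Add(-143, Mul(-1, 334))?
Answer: Rational(1, 173870) ≈ 5.7514e-6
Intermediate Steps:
Q = -477 (Q = Add(-143, -334) = -477)
Function('o')(H) = -477
Pow(Add(Function('o')(-729), 174347), -1) = Pow(Add(-477, 174347), -1) = Pow(173870, -1) = Rational(1, 173870)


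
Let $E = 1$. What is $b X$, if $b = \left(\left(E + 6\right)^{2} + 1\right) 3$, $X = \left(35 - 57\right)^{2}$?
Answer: $72600$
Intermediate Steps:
$X = 484$ ($X = \left(-22\right)^{2} = 484$)
$b = 150$ ($b = \left(\left(1 + 6\right)^{2} + 1\right) 3 = \left(7^{2} + 1\right) 3 = \left(49 + 1\right) 3 = 50 \cdot 3 = 150$)
$b X = 150 \cdot 484 = 72600$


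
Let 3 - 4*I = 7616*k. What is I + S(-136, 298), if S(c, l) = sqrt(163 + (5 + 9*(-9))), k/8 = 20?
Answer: -1218557/4 + sqrt(87) ≈ -3.0463e+5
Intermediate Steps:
k = 160 (k = 8*20 = 160)
S(c, l) = sqrt(87) (S(c, l) = sqrt(163 + (5 - 81)) = sqrt(163 - 76) = sqrt(87))
I = -1218557/4 (I = 3/4 - 1904*160 = 3/4 - 1/4*1218560 = 3/4 - 304640 = -1218557/4 ≈ -3.0464e+5)
I + S(-136, 298) = -1218557/4 + sqrt(87)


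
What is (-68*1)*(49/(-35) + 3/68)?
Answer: 461/5 ≈ 92.200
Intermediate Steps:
(-68*1)*(49/(-35) + 3/68) = -68*(49*(-1/35) + 3*(1/68)) = -68*(-7/5 + 3/68) = -68*(-461/340) = 461/5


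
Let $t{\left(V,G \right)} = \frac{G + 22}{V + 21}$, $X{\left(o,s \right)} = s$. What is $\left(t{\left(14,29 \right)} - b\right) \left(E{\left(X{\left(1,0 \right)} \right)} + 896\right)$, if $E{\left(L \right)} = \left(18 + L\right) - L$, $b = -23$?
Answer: $\frac{782384}{35} \approx 22354.0$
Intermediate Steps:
$t{\left(V,G \right)} = \frac{22 + G}{21 + V}$
$E{\left(L \right)} = 18$
$\left(t{\left(14,29 \right)} - b\right) \left(E{\left(X{\left(1,0 \right)} \right)} + 896\right) = \left(\frac{22 + 29}{21 + 14} - -23\right) \left(18 + 896\right) = \left(\frac{1}{35} \cdot 51 + 23\right) 914 = \left(\frac{51}{35} + 23\right) 914 = \frac{856}{35} \cdot 914 = \frac{782384}{35}$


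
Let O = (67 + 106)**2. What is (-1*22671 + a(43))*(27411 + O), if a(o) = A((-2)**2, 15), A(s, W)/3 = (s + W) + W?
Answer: -1294106460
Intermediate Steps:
O = 29929 (O = 173**2 = 29929)
A(s, W) = 3*s + 6*W (A(s, W) = 3*((s + W) + W) = 3*((W + s) + W) = 3*(s + 2*W) = 3*s + 6*W)
a(o) = 102 (a(o) = 3*(-2)**2 + 6*15 = 3*4 + 90 = 12 + 90 = 102)
(-1*22671 + a(43))*(27411 + O) = (-1*22671 + 102)*(27411 + 29929) = (-22671 + 102)*57340 = -22569*57340 = -1294106460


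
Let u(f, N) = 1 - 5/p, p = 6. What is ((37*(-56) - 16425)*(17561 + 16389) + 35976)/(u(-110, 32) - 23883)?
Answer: 3767623044/143297 ≈ 26292.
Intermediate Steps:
u(f, N) = ⅙ (u(f, N) = 1 - 5/6 = 1 + (⅙)*(-5) = 1 - ⅚ = ⅙)
((37*(-56) - 16425)*(17561 + 16389) + 35976)/(u(-110, 32) - 23883) = ((37*(-56) - 16425)*(17561 + 16389) + 35976)/(⅙ - 23883) = ((-2072 - 16425)*33950 + 35976)/(-143297/6) = (-18497*33950 + 35976)*(-6/143297) = (-627973150 + 35976)*(-6/143297) = -627937174*(-6/143297) = 3767623044/143297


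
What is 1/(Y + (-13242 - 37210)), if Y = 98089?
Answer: 1/47637 ≈ 2.0992e-5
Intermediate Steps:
1/(Y + (-13242 - 37210)) = 1/(98089 + (-13242 - 37210)) = 1/(98089 - 50452) = 1/47637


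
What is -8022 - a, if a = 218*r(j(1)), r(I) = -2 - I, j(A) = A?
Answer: -7368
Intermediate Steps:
a = -654 (a = 218*(-2 - 1*1) = 218*(-2 - 1) = 218*(-3) = -654)
-8022 - a = -8022 - 1*(-654) = -8022 + 654 = -7368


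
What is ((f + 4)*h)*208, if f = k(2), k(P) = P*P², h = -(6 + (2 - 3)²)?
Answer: -17472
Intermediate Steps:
h = -7 (h = -(6 + (-1)²) = -(6 + 1) = -1*7 = -7)
k(P) = P³
f = 8 (f = 2³ = 8)
((f + 4)*h)*208 = ((8 + 4)*(-7))*208 = (12*(-7))*208 = -84*208 = -17472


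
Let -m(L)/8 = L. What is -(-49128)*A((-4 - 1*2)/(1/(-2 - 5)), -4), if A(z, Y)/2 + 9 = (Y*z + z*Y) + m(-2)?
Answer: -32326224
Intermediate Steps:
m(L) = -8*L
A(z, Y) = 14 + 4*Y*z (A(z, Y) = -18 + 2*((Y*z + z*Y) - 8*(-2)) = -18 + 2*((Y*z + Y*z) + 16) = -18 + 2*(2*Y*z + 16) = -18 + 2*(16 + 2*Y*z) = -18 + (32 + 4*Y*z) = 14 + 4*Y*z)
-(-49128)*A((-4 - 1*2)/(1/(-2 - 5)), -4) = -(-49128)*(14 + 4*(-4)*((-4 - 1*2)/(1/(-2 - 5)))) = -(-49128)*(14 + 4*(-4)*((-4 - 2)/(1/(-7)))) = -(-49128)*(14 + 4*(-4)*(-6/(-⅐))) = -(-49128)*(14 + 4*(-4)*(-6*(-7))) = -(-49128)*(14 + 4*(-4)*42) = -(-49128)*(14 - 672) = -(-49128)*(-658) = -89*363216 = -32326224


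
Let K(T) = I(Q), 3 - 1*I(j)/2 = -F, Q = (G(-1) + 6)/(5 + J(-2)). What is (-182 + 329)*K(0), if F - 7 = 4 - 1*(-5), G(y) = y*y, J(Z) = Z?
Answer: 5586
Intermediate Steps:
G(y) = y**2
F = 16 (F = 7 + (4 - 1*(-5)) = 7 + (4 + 5) = 7 + 9 = 16)
Q = 7/3 (Q = ((-1)**2 + 6)/(5 - 2) = (1 + 6)/3 = 7*(1/3) = 7/3 ≈ 2.3333)
I(j) = 38 (I(j) = 6 - (-2)*16 = 6 - 2*(-16) = 6 + 32 = 38)
K(T) = 38
(-182 + 329)*K(0) = (-182 + 329)*38 = 147*38 = 5586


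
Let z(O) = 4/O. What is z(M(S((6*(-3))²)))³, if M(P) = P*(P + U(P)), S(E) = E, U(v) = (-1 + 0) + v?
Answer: 1/143935492663143 ≈ 6.9476e-15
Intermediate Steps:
U(v) = -1 + v
M(P) = P*(-1 + 2*P) (M(P) = P*(P + (-1 + P)) = P*(-1 + 2*P))
z(M(S((6*(-3))²)))³ = (4/(((6*(-3))²*(-1 + 2*(6*(-3))²))))³ = (4/(((-18)²*(-1 + 2*(-18)²))))³ = (4/((324*(-1 + 2*324))))³ = (4/((324*(-1 + 648))))³ = (4/((324*647)))³ = (4/209628)³ = (4*(1/209628))³ = (1/52407)³ = 1/143935492663143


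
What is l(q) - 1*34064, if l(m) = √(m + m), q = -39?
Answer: -34064 + I*√78 ≈ -34064.0 + 8.8318*I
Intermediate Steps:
l(m) = √2*√m (l(m) = √(2*m) = √2*√m)
l(q) - 1*34064 = √2*√(-39) - 1*34064 = √2*(I*√39) - 34064 = I*√78 - 34064 = -34064 + I*√78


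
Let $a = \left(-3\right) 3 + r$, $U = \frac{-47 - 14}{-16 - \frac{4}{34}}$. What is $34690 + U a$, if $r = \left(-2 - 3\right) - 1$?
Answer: $\frac{9489505}{274} \approx 34633.0$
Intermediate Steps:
$r = -6$ ($r = -5 - 1 = -6$)
$U = \frac{1037}{274}$ ($U = - \frac{61}{-16 - \frac{2}{17}} = - \frac{61}{- \frac{274}{17}} = \left(-61\right) \left(- \frac{17}{274}\right) = \frac{1037}{274} \approx 3.7847$)
$a = -15$ ($a = \left(-3\right) 3 - 6 = -9 - 6 = -15$)
$34690 + U a = 34690 + \frac{1037}{274} \left(-15\right) = 34690 - \frac{15555}{274} = \frac{9489505}{274}$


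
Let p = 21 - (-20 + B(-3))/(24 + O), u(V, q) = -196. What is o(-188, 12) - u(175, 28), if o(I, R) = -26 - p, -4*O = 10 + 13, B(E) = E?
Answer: 10785/73 ≈ 147.74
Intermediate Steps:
O = -23/4 (O = -(10 + 13)/4 = -¼*23 = -23/4 ≈ -5.7500)
p = 1625/73 (p = 21 - (-20 - 3)/(24 - 23/4) = 21 - (-23)/73/4 = 21 - (-23)*4/73 = 21 - 1*(-92/73) = 21 + 92/73 = 1625/73 ≈ 22.260)
o(I, R) = -3523/73 (o(I, R) = -26 - 1*1625/73 = -26 - 1625/73 = -3523/73)
o(-188, 12) - u(175, 28) = -3523/73 - 1*(-196) = -3523/73 + 196 = 10785/73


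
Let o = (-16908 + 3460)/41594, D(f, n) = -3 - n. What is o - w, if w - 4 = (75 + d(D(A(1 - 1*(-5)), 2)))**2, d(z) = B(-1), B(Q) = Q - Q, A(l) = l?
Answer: -117073037/20797 ≈ -5629.3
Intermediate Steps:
B(Q) = 0
d(z) = 0
w = 5629 (w = 4 + (75 + 0)**2 = 4 + 75**2 = 4 + 5625 = 5629)
o = -6724/20797 (o = -13448*1/41594 = -6724/20797 ≈ -0.32332)
o - w = -6724/20797 - 1*5629 = -6724/20797 - 5629 = -117073037/20797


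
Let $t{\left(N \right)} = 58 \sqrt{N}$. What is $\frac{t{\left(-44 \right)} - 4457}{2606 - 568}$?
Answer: $- \frac{4457}{2038} + \frac{58 i \sqrt{11}}{1019} \approx -2.1869 + 0.18878 i$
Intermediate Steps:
$\frac{t{\left(-44 \right)} - 4457}{2606 - 568} = \frac{58 \sqrt{-44} - 4457}{2606 - 568} = \frac{58 \cdot 2 i \sqrt{11} - 4457}{2038} = \left(116 i \sqrt{11} - 4457\right) \frac{1}{2038} = \left(-4457 + 116 i \sqrt{11}\right) \frac{1}{2038} = - \frac{4457}{2038} + \frac{58 i \sqrt{11}}{1019}$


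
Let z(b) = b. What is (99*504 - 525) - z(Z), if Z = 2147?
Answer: 47224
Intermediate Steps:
(99*504 - 525) - z(Z) = (99*504 - 525) - 1*2147 = (49896 - 525) - 2147 = 49371 - 2147 = 47224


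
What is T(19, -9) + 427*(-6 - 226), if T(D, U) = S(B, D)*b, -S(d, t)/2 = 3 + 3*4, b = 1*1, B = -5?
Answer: -99094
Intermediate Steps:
b = 1
S(d, t) = -30 (S(d, t) = -2*(3 + 3*4) = -2*(3 + 12) = -2*15 = -30)
T(D, U) = -30 (T(D, U) = -30*1 = -30)
T(19, -9) + 427*(-6 - 226) = -30 + 427*(-6 - 226) = -30 + 427*(-232) = -30 - 99064 = -99094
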